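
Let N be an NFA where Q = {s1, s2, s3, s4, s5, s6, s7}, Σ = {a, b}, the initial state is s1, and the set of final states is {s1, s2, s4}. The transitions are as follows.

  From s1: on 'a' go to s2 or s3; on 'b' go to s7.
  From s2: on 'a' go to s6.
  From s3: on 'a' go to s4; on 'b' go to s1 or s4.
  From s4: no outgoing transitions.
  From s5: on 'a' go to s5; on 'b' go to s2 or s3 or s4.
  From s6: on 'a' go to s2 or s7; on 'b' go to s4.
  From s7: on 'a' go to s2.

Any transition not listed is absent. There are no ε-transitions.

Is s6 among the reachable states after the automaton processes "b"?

Start in {s1}.
Read 'b': {s1} → {s7}.
State s6 is not in {s7}.

No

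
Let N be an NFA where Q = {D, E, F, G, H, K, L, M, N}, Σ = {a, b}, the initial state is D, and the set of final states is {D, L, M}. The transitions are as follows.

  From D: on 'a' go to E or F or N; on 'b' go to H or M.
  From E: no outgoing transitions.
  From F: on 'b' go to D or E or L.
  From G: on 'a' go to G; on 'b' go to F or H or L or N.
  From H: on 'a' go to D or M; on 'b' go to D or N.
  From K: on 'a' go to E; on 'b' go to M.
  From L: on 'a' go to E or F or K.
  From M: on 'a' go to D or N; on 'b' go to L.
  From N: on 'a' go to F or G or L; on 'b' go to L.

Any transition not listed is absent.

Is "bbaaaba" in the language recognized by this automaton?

Start in {D}.
Read 'b': {D} → {H, M}.
Read 'b': {H, M} → {D, L, N}.
Read 'a': {D, L, N} → {E, F, G, K, L, N}.
Read 'a': {E, F, G, K, L, N} → {E, F, G, K, L}.
Read 'a': {E, F, G, K, L} → {E, F, G, K}.
Read 'b': {E, F, G, K} → {D, E, F, H, L, M, N}.
Read 'a': {D, E, F, H, L, M, N} → {D, E, F, G, K, L, M, N}.
The final set {D, E, F, G, K, L, M, N} contains the accepting states D, L, M.

Yes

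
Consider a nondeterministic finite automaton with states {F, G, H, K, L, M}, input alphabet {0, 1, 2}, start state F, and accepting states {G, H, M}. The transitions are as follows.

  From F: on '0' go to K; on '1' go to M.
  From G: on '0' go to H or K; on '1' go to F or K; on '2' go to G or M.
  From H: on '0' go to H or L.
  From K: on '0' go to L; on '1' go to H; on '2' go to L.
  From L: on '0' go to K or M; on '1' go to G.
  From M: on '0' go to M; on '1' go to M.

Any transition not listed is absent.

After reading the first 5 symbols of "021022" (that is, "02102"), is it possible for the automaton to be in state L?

Yes

Start in {F}.
Read '0': {F} → {K}.
Read '2': {K} → {L}.
Read '1': {L} → {G}.
Read '0': {G} → {H, K}.
Read '2': {H, K} → {L}.
State L is in {L}.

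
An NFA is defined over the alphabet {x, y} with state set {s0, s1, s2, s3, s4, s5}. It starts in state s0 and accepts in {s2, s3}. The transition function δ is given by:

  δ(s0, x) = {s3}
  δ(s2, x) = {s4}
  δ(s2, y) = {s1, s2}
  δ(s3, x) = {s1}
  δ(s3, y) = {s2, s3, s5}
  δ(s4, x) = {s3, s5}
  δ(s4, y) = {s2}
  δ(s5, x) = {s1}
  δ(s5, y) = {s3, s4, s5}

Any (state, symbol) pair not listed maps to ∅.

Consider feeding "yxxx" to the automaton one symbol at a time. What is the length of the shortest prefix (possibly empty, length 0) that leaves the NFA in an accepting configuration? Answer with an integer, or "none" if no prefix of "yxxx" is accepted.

none

Start in {s0}.
Read 'y': {s0} → ∅.
The set is empty and remains empty for the remaining 3 symbols.
No reachable set along the way intersects F.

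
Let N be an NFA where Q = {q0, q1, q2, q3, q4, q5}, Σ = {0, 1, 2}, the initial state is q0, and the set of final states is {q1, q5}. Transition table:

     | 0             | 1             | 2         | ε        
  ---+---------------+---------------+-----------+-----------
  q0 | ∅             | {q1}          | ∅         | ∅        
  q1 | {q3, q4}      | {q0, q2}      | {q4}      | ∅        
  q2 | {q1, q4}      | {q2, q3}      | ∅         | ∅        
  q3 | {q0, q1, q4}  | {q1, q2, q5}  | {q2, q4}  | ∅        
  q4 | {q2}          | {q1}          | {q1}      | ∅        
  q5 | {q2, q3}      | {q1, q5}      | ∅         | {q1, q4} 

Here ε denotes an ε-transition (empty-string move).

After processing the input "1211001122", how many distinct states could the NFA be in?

Start in {q0}.
Read '1': q0→{q1}; now {q1}.
Read '2': q1→{q4}; now {q4}.
Read '1': q4→{q1}; now {q1}.
Read '1': q1→{q0, q2}; now {q0, q2}.
Read '0': q0→∅, q2→{q1, q4}; now {q1, q4}.
Read '0': q1→{q3, q4}, q4→{q2}; now {q2, q3, q4}.
Read '1': q2→{q2, q3}, q3→{q1, q2, q5}, q4→{q1}; union {q1, q2, q3, q5}; ε-closure = {q1, q2, q3, q4, q5}.
Read '1': q1→{q0, q2}, q2→{q2, q3}, q3→{q1, q2, q5}, q4→{q1}, q5→{q1, q5}; union {q0, q1, q2, q3, q5}; ε-closure = {q0, q1, q2, q3, q4, q5}.
Read '2': q0→∅, q1→{q4}, q2→∅, q3→{q2, q4}, q4→{q1}, q5→∅; now {q1, q2, q4}.
Read '2': q1→{q4}, q2→∅, q4→{q1}; now {q1, q4}.
That set has 2 states.

2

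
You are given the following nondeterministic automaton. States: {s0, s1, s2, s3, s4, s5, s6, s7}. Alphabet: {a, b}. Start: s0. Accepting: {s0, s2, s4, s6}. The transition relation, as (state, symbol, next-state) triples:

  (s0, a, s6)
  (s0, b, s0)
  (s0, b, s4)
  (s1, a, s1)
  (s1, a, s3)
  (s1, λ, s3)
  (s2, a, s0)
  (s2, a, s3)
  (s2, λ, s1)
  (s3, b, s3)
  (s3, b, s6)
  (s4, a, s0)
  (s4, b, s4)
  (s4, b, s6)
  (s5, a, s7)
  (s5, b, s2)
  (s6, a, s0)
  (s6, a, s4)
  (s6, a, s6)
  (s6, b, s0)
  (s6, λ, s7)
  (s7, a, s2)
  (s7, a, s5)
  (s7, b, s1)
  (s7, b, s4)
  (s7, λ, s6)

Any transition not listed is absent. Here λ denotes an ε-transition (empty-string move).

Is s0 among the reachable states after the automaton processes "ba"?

Start in {s0}.
Read 'b': {s0} → {s0, s4}.
Read 'a': {s0, s4} → {s0, s6, s7}.
State s0 is in {s0, s6, s7}.

Yes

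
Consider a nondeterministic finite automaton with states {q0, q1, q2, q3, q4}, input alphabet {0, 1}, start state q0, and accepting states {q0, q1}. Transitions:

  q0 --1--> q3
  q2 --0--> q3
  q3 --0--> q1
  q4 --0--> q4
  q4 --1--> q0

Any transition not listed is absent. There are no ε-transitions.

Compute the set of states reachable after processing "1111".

Start in {q0}.
Read '1': {q0} → {q3}.
Read '1': {q3} → ∅.
The set is empty and remains empty for the remaining 2 symbols.

∅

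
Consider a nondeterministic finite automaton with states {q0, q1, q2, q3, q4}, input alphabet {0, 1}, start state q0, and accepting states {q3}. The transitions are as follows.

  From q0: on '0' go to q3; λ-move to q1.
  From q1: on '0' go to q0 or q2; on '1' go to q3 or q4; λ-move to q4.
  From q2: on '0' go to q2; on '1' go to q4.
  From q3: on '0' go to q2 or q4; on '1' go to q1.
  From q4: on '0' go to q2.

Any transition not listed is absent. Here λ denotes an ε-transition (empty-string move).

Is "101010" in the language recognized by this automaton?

No

Start: ε-closure({q0}) = {q0, q1, q4}.
Read '1': {q0, q1, q4} → {q3, q4}.
Read '0': {q3, q4} → {q2, q4}.
Read '1': {q2, q4} → {q4}.
Read '0': {q4} → {q2}.
Read '1': {q2} → {q4}.
Read '0': {q4} → {q2}.
The final set {q2} contains no accepting state.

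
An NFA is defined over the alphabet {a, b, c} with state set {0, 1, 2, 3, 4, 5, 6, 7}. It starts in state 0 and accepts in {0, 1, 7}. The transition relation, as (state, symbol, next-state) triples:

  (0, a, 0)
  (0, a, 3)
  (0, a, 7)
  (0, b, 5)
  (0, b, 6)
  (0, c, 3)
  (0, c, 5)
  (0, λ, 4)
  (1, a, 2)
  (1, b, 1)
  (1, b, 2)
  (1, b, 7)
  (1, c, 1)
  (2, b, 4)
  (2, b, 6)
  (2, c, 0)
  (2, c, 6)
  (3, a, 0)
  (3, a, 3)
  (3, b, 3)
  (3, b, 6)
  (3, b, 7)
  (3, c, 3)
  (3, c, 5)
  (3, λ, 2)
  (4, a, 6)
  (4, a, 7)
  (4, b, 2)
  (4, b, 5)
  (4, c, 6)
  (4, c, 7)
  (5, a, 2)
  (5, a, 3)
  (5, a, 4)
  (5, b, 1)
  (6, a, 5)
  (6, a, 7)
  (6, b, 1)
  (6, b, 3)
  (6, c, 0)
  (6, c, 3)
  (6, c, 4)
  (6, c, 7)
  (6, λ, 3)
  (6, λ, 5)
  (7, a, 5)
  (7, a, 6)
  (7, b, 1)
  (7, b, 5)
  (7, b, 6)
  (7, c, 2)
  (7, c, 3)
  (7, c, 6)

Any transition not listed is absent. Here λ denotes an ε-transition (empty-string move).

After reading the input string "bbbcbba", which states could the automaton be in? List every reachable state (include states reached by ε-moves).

{0, 2, 3, 4, 5, 6, 7}

Start: ε-closure({0}) = {0, 4}.
Read 'b': {0, 4} → {2, 3, 5, 6}.
Read 'b': {2, 3, 5, 6} → {1, 2, 3, 4, 5, 6, 7}.
Read 'b': {1, 2, 3, 4, 5, 6, 7} → {1, 2, 3, 4, 5, 6, 7}.
Read 'c': {1, 2, 3, 4, 5, 6, 7} → {0, 1, 2, 3, 4, 5, 6, 7}.
Read 'b': {0, 1, 2, 3, 4, 5, 6, 7} → {1, 2, 3, 4, 5, 6, 7}.
Read 'b': {1, 2, 3, 4, 5, 6, 7} → {1, 2, 3, 4, 5, 6, 7}.
Read 'a': {1, 2, 3, 4, 5, 6, 7} → {0, 2, 3, 4, 5, 6, 7}.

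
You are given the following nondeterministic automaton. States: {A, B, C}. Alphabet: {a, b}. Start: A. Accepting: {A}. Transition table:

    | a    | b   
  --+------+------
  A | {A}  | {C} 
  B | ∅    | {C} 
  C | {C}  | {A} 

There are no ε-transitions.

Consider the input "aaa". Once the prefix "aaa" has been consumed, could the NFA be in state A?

Start in {A}.
Read 'a': A→{A}; now {A}.
Read 'a': A→{A}; now {A}.
Read 'a': A→{A}; now {A}.
State A is in {A}.

Yes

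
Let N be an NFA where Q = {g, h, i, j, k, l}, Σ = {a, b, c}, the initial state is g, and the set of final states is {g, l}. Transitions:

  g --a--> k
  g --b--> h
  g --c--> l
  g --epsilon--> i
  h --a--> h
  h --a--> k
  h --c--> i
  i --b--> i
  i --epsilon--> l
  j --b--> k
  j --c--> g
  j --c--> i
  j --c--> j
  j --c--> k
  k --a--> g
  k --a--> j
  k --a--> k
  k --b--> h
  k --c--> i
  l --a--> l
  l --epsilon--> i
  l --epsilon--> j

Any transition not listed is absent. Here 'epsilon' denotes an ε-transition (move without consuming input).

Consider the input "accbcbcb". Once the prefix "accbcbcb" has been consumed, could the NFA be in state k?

Yes

Start: ε-closure({g}) = {g, i, j, l}.
Read 'a': {g, i, j, l} → {i, j, k, l}.
Read 'c': {i, j, k, l} → {g, i, j, k, l}.
Read 'c': {g, i, j, k, l} → {g, i, j, k, l}.
Read 'b': {g, i, j, k, l} → {h, i, j, k, l}.
Read 'c': {h, i, j, k, l} → {g, i, j, k, l}.
Read 'b': {g, i, j, k, l} → {h, i, j, k, l}.
Read 'c': {h, i, j, k, l} → {g, i, j, k, l}.
Read 'b': {g, i, j, k, l} → {h, i, j, k, l}.
State k is in {h, i, j, k, l}.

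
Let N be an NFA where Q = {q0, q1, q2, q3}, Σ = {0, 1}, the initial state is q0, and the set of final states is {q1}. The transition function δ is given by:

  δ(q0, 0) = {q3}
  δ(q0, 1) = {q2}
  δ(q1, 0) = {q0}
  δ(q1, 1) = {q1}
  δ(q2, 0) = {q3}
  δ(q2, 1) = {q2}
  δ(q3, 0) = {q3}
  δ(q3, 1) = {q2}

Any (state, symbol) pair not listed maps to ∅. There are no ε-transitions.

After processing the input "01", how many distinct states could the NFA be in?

1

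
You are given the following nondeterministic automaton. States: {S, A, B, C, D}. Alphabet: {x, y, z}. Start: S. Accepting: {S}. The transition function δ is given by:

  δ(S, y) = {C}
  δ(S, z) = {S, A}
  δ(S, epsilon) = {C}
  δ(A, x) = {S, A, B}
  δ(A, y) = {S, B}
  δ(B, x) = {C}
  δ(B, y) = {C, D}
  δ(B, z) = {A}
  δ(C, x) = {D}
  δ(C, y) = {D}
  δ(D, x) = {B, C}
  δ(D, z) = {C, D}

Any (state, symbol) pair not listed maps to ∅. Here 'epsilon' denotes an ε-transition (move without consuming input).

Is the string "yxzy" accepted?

Yes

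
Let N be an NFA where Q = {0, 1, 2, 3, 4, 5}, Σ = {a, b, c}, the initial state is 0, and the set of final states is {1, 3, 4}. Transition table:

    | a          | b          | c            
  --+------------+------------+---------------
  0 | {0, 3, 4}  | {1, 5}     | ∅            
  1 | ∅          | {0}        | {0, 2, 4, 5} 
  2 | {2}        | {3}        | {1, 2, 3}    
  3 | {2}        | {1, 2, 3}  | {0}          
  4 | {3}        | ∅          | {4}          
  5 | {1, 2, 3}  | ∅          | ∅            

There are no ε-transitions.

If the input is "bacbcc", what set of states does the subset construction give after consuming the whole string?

{0, 1, 2, 3, 4, 5}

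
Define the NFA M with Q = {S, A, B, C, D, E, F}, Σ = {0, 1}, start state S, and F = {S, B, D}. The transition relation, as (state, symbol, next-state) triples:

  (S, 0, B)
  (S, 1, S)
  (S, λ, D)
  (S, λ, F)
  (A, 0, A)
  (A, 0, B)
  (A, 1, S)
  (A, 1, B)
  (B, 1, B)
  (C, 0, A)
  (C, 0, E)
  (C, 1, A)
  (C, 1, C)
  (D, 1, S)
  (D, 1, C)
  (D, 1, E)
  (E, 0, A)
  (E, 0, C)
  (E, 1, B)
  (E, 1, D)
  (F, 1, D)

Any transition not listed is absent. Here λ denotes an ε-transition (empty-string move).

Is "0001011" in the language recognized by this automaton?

Start: ε-closure({S}) = {S, D, F}.
Read '0': {S, D, F} → {B}.
Read '0': {B} → ∅.
The set is empty and remains empty for the remaining 5 symbols.
The final set ∅ contains no accepting state.

No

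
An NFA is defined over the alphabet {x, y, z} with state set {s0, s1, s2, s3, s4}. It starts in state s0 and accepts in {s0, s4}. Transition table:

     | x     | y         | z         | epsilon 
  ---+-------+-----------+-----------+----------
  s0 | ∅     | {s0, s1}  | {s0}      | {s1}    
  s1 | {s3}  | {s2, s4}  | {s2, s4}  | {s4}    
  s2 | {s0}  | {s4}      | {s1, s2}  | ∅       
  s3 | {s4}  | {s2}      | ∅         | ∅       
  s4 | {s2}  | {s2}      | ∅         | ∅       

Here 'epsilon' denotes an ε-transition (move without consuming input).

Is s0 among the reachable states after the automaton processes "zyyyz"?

Start: ε-closure({s0}) = {s0, s1, s4}.
Read 'z': {s0, s1, s4} → {s0, s1, s2, s4}.
Read 'y': {s0, s1, s2, s4} → {s0, s1, s2, s4}.
Read 'y': {s0, s1, s2, s4} → {s0, s1, s2, s4}.
Read 'y': {s0, s1, s2, s4} → {s0, s1, s2, s4}.
Read 'z': {s0, s1, s2, s4} → {s0, s1, s2, s4}.
State s0 is in {s0, s1, s2, s4}.

Yes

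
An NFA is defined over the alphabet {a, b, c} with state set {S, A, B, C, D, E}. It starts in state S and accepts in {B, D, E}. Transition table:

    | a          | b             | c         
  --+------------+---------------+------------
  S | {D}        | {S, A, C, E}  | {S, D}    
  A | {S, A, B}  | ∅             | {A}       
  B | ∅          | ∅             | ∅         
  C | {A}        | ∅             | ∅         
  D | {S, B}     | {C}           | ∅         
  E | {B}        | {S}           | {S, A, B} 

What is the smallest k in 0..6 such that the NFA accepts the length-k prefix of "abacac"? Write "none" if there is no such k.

Start in {S}.
Read 'a': {S} → {D}.
None of the earlier sets intersect F, but {D} does.

1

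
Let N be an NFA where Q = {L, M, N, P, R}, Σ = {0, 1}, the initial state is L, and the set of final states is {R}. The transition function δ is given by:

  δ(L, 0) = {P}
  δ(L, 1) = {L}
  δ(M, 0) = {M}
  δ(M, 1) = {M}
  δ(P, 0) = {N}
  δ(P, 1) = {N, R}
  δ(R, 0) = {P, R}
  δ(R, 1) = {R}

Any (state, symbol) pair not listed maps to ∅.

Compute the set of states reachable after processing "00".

{N}

Start in {L}.
Read '0': L→{P}; now {P}.
Read '0': P→{N}; now {N}.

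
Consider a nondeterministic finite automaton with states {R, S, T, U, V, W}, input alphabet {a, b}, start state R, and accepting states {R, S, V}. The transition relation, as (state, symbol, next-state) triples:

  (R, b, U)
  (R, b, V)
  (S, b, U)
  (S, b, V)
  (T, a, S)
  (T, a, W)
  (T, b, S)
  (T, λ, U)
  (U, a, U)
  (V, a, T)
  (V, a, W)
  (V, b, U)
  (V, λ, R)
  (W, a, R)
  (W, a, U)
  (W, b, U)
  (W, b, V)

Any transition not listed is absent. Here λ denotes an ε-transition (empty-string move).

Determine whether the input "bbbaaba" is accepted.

Start in {R}.
Read 'b': R→{U, V}; union {U, V}; ε-closure = {R, U, V}.
Read 'b': R→{U, V}, U→∅, V→{U}; union {U, V}; ε-closure = {R, U, V}.
Read 'b': R→{U, V}, U→∅, V→{U}; union {U, V}; ε-closure = {R, U, V}.
Read 'a': R→∅, U→{U}, V→{T, W}; now {T, U, W}.
Read 'a': T→{S, W}, U→{U}, W→{R, U}; now {R, S, U, W}.
Read 'b': R→{U, V}, S→{U, V}, U→∅, W→{U, V}; union {U, V}; ε-closure = {R, U, V}.
Read 'a': R→∅, U→{U}, V→{T, W}; now {T, U, W}.
The final set {T, U, W} contains no accepting state.

No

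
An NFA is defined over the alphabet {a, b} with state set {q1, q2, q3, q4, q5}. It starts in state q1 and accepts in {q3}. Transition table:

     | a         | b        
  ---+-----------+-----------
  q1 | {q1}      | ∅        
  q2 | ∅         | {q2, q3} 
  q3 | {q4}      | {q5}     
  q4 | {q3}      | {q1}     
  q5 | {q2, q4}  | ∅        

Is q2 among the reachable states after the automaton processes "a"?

Start in {q1}.
Read 'a': {q1} → {q1}.
State q2 is not in {q1}.

No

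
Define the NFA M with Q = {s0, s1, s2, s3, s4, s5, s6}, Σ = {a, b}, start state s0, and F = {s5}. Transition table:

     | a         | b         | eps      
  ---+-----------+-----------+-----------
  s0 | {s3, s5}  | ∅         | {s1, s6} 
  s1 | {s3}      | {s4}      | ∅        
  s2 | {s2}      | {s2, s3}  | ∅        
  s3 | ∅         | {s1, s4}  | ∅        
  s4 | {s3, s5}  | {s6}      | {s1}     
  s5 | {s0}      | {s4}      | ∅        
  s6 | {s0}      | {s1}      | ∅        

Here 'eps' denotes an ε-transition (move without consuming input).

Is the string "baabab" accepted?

No

Start: ε-closure({s0}) = {s0, s1, s6}.
Read 'b': {s0, s1, s6} → {s1, s4}.
Read 'a': {s1, s4} → {s3, s5}.
Read 'a': {s3, s5} → {s0, s1, s6}.
Read 'b': {s0, s1, s6} → {s1, s4}.
Read 'a': {s1, s4} → {s3, s5}.
Read 'b': {s3, s5} → {s1, s4}.
The final set {s1, s4} contains no accepting state.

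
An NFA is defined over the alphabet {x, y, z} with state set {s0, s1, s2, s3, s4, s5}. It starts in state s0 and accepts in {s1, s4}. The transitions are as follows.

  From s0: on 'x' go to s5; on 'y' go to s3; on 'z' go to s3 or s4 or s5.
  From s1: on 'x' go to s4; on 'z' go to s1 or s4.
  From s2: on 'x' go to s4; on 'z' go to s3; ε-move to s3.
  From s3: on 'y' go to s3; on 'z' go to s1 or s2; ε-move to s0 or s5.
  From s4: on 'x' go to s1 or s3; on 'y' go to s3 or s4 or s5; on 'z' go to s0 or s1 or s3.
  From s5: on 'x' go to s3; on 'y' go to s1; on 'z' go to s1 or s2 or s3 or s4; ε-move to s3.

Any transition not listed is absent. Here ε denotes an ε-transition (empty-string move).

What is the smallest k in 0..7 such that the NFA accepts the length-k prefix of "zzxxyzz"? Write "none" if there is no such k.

Start in {s0}.
Read 'z': {s0} → {s0, s3, s4, s5}.
None of the earlier sets intersect F, but {s0, s3, s4, s5} does.

1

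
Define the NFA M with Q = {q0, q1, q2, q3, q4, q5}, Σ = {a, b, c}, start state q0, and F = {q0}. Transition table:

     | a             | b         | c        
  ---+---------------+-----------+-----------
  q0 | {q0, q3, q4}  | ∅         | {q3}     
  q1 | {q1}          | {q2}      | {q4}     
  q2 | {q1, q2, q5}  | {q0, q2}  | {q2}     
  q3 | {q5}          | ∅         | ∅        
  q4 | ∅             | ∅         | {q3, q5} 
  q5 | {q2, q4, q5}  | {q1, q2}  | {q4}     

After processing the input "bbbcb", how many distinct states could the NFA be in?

0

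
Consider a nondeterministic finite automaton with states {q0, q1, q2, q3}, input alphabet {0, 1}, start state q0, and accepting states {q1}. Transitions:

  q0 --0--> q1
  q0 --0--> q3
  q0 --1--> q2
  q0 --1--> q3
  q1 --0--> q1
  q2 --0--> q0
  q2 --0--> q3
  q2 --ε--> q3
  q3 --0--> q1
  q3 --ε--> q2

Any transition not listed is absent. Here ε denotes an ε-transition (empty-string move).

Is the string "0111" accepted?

Start in {q0}.
Read '0': {q0} → {q1, q2, q3}.
Read '1': {q1, q2, q3} → ∅.
The set is empty and remains empty for the remaining 2 symbols.
The final set ∅ contains no accepting state.

No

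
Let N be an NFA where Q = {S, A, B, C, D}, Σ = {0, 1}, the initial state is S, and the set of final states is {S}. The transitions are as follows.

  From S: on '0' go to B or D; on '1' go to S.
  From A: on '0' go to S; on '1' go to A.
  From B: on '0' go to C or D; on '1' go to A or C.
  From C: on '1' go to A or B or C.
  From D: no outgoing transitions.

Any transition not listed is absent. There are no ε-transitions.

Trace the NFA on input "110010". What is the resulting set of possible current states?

Start in {S}.
Read '1': {S} → {S}.
Read '1': {S} → {S}.
Read '0': {S} → {B, D}.
Read '0': {B, D} → {C, D}.
Read '1': {C, D} → {A, B, C}.
Read '0': {A, B, C} → {S, C, D}.

{S, C, D}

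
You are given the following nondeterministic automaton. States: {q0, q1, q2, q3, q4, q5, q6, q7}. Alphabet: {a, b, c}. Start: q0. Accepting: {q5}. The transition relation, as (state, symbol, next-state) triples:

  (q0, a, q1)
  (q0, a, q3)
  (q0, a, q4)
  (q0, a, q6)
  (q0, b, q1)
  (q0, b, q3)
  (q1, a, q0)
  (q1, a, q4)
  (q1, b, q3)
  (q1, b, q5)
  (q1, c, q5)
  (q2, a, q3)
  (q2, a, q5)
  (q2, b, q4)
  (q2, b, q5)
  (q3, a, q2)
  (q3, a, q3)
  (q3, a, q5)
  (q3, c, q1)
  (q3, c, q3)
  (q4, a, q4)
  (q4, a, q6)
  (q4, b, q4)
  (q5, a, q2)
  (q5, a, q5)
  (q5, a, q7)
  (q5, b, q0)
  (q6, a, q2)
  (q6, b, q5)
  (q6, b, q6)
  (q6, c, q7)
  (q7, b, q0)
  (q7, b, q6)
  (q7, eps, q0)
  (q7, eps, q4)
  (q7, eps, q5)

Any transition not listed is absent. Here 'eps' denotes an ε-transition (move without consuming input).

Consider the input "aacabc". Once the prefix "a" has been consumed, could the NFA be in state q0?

No

Start in {q0}.
Read 'a': {q0} → {q1, q3, q4, q6}.
State q0 is not in {q1, q3, q4, q6}.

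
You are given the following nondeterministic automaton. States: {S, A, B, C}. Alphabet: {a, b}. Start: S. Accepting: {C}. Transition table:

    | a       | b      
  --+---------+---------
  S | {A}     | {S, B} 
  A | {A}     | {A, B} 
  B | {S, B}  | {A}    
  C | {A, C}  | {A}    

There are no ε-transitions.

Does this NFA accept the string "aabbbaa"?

No

Start in {S}.
Read 'a': {S} → {A}.
Read 'a': {A} → {A}.
Read 'b': {A} → {A, B}.
Read 'b': {A, B} → {A, B}.
Read 'b': {A, B} → {A, B}.
Read 'a': {A, B} → {S, A, B}.
Read 'a': {S, A, B} → {S, A, B}.
The final set {S, A, B} contains no accepting state.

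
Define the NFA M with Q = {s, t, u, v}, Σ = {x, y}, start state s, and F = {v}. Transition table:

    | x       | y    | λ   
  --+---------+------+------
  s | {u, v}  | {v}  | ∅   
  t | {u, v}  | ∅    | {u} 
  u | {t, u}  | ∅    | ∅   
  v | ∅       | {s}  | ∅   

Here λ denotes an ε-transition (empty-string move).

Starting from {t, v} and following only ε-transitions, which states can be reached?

{t, u, v}

Begin with {t, v}.
ε-move t → u; add u.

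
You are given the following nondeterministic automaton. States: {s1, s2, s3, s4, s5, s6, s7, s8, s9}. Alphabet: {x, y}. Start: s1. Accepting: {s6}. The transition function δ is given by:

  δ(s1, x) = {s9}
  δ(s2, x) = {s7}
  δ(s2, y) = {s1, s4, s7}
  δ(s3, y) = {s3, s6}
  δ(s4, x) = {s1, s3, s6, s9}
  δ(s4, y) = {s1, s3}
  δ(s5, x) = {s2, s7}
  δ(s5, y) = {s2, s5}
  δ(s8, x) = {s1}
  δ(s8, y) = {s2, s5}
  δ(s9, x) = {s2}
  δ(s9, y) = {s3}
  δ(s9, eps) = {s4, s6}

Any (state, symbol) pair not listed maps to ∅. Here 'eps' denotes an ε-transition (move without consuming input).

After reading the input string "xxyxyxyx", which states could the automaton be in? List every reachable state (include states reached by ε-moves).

Start in {s1}.
Read 'x': {s1} → {s4, s6, s9}.
Read 'x': {s4, s6, s9} → {s1, s2, s3, s4, s6, s9}.
Read 'y': {s1, s2, s3, s4, s6, s9} → {s1, s3, s4, s6, s7}.
Read 'x': {s1, s3, s4, s6, s7} → {s1, s3, s4, s6, s9}.
Read 'y': {s1, s3, s4, s6, s9} → {s1, s3, s6}.
Read 'x': {s1, s3, s6} → {s4, s6, s9}.
Read 'y': {s4, s6, s9} → {s1, s3}.
Read 'x': {s1, s3} → {s4, s6, s9}.

{s4, s6, s9}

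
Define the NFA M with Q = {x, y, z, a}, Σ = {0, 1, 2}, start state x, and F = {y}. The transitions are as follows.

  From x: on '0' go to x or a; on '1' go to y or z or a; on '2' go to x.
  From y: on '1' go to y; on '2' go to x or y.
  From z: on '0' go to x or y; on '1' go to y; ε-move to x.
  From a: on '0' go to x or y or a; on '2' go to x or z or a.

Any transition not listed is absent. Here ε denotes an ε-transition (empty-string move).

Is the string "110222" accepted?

Yes

Start in {x}.
Read '1': x→{y, z, a}; union {y, z, a}; ε-closure = {x, y, z, a}.
Read '1': x→{y, z, a}, y→{y}, z→{y}, a→∅; union {y, z, a}; ε-closure = {x, y, z, a}.
Read '0': x→{x, a}, y→∅, z→{x, y}, a→{x, y, a}; now {x, y, a}.
Read '2': x→{x}, y→{x, y}, a→{x, z, a}; now {x, y, z, a}.
Read '2': x→{x}, y→{x, y}, z→∅, a→{x, z, a}; now {x, y, z, a}.
Read '2': x→{x}, y→{x, y}, z→∅, a→{x, z, a}; now {x, y, z, a}.
The final set {x, y, z, a} contains the accepting state y.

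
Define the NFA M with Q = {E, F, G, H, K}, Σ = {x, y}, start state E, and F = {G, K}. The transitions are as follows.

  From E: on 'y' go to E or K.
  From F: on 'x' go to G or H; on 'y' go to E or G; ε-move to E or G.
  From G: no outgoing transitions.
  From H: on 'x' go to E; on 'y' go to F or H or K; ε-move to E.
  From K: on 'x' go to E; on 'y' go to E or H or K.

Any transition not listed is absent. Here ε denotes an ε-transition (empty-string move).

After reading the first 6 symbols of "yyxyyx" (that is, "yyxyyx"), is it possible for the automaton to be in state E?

Start in {E}.
Read 'y': E→{E, K}; now {E, K}.
Read 'y': E→{E, K}, K→{E, H, K}; now {E, H, K}.
Read 'x': E→∅, H→{E}, K→{E}; now {E}.
Read 'y': E→{E, K}; now {E, K}.
Read 'y': E→{E, K}, K→{E, H, K}; now {E, H, K}.
Read 'x': E→∅, H→{E}, K→{E}; now {E}.
State E is in {E}.

Yes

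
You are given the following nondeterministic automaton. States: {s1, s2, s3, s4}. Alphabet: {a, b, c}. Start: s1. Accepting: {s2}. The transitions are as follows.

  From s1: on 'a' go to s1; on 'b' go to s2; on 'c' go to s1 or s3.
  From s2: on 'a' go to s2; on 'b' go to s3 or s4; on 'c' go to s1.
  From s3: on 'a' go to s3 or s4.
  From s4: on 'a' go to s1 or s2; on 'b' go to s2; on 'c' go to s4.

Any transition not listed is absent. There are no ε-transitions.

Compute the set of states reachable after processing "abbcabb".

{s2, s3, s4}

Start in {s1}.
Read 'a': {s1} → {s1}.
Read 'b': {s1} → {s2}.
Read 'b': {s2} → {s3, s4}.
Read 'c': {s3, s4} → {s4}.
Read 'a': {s4} → {s1, s2}.
Read 'b': {s1, s2} → {s2, s3, s4}.
Read 'b': {s2, s3, s4} → {s2, s3, s4}.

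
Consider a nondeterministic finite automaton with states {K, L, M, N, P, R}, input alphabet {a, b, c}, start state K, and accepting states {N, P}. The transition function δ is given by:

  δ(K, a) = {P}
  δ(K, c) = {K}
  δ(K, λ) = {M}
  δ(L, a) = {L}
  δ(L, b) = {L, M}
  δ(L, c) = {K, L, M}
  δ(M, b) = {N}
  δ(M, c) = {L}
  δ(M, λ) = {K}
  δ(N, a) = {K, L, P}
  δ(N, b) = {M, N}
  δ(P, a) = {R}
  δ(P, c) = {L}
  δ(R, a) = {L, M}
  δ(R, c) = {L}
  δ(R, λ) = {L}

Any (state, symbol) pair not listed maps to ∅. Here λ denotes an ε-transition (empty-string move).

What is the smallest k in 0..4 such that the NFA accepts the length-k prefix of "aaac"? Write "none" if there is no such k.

Start: ε-closure({K}) = {K, M}.
Read 'a': K→{P}, M→∅; now {P}.
None of the earlier sets intersect F, but {P} does.

1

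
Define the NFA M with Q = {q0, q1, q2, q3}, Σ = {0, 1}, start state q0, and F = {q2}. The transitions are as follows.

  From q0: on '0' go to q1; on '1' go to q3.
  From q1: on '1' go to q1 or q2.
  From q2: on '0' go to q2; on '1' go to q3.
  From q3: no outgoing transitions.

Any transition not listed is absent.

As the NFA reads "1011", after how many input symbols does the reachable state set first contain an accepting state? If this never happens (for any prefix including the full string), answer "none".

none

Start in {q0}.
Read '1': q0→{q3}; now {q3}.
Read '0': q3→∅; now ∅.
The set is empty and remains empty for the remaining 2 symbols.
No reachable set along the way intersects F.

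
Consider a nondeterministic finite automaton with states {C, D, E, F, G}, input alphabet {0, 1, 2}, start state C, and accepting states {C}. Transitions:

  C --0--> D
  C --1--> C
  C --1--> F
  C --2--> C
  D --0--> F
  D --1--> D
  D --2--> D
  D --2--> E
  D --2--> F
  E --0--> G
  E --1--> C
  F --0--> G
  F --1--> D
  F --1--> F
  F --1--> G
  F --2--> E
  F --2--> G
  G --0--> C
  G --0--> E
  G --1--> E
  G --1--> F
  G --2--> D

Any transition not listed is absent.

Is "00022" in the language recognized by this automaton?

Start in {C}.
Read '0': C→{D}; now {D}.
Read '0': D→{F}; now {F}.
Read '0': F→{G}; now {G}.
Read '2': G→{D}; now {D}.
Read '2': D→{D, E, F}; now {D, E, F}.
The final set {D, E, F} contains no accepting state.

No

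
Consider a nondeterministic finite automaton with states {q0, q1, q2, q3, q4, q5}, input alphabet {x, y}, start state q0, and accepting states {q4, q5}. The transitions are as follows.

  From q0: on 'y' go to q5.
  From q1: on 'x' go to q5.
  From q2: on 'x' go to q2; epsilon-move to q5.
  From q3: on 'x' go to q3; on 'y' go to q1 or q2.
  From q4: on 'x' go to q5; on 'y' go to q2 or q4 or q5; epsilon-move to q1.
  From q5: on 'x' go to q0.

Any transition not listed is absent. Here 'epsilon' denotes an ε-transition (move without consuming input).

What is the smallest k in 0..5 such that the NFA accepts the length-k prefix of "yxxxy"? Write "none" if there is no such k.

Start in {q0}.
Read 'y': {q0} → {q5}.
None of the earlier sets intersect F, but {q5} does.

1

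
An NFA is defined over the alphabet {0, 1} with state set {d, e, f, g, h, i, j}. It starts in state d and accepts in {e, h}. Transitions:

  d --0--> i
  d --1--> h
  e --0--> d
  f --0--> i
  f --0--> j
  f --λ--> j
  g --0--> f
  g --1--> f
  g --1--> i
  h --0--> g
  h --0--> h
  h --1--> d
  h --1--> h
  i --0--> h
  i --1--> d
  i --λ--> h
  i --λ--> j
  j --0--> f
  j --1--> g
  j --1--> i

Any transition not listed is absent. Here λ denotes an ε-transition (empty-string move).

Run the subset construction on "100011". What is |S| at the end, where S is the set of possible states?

6

Start in {d}.
Read '1': {d} → {h}.
Read '0': {h} → {g, h}.
Read '0': {g, h} → {f, g, h, j}.
Read '0': {f, g, h, j} → {f, g, h, i, j}.
Read '1': {f, g, h, i, j} → {d, f, g, h, i, j}.
Read '1': {d, f, g, h, i, j} → {d, f, g, h, i, j}.
That set has 6 states.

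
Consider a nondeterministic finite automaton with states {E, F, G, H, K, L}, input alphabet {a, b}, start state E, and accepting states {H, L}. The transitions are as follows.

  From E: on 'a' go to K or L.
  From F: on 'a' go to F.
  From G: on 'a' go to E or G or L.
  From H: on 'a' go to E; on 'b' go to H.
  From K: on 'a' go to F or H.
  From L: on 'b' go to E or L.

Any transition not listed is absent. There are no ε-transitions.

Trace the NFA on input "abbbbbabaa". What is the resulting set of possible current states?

{F, H}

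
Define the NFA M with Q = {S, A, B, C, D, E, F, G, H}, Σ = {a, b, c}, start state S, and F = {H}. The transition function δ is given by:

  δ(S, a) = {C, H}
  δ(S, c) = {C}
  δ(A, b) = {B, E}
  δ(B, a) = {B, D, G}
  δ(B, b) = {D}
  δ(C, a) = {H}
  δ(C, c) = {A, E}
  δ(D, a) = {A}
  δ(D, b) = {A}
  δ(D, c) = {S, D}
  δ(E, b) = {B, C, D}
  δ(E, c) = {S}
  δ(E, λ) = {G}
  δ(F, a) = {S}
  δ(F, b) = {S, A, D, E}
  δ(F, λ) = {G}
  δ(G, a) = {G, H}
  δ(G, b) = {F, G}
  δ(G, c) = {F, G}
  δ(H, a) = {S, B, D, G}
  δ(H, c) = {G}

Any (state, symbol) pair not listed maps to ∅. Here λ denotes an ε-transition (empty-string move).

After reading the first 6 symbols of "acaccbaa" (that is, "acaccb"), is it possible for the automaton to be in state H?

No

Start in {S}.
Read 'a': {S} → {C, H}.
Read 'c': {C, H} → {A, E, G}.
Read 'a': {A, E, G} → {G, H}.
Read 'c': {G, H} → {F, G}.
Read 'c': {F, G} → {F, G}.
Read 'b': {F, G} → {S, A, D, E, F, G}.
State H is not in {S, A, D, E, F, G}.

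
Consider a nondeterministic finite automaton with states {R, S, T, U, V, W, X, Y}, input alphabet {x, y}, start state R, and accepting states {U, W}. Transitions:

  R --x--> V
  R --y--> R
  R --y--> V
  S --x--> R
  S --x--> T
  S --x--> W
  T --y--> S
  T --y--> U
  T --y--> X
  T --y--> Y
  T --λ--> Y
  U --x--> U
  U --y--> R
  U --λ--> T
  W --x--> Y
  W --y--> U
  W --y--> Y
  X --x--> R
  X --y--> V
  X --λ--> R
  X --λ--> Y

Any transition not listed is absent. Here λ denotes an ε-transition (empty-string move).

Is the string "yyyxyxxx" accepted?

Start in {R}.
Read 'y': {R} → {R, V}.
Read 'y': {R, V} → {R, V}.
Read 'y': {R, V} → {R, V}.
Read 'x': {R, V} → {V}.
Read 'y': {V} → ∅.
The set is empty and remains empty for the remaining 3 symbols.
The final set ∅ contains no accepting state.

No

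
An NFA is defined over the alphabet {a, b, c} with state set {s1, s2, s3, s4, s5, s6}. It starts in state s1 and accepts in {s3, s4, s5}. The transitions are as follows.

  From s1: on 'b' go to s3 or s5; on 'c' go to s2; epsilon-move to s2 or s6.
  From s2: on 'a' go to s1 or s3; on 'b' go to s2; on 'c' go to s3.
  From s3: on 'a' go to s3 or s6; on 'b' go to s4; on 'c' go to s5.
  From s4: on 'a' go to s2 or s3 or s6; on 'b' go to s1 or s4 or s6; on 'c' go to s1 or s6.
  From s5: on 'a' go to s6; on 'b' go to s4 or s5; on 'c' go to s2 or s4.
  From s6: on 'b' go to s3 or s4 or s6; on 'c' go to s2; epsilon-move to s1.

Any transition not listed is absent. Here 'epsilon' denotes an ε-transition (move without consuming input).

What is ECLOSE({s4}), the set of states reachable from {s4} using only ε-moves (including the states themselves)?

{s4}

Begin with {s4}.
No ε-moves leave this set, so the closure equals the set itself.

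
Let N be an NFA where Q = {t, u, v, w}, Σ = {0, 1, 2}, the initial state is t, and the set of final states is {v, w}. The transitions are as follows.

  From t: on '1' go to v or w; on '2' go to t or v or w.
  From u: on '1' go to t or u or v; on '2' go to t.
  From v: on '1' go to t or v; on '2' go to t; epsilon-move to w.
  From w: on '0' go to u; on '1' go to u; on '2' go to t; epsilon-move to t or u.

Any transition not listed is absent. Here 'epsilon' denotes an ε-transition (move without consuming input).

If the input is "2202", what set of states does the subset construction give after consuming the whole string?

{t}

Start in {t}.
Read '2': t→{t, v, w}; union {t, v, w}; ε-closure = {t, u, v, w}.
Read '2': t→{t, v, w}, u→{t}, v→{t}, w→{t}; union {t, v, w}; ε-closure = {t, u, v, w}.
Read '0': t→∅, u→∅, v→∅, w→{u}; now {u}.
Read '2': u→{t}; now {t}.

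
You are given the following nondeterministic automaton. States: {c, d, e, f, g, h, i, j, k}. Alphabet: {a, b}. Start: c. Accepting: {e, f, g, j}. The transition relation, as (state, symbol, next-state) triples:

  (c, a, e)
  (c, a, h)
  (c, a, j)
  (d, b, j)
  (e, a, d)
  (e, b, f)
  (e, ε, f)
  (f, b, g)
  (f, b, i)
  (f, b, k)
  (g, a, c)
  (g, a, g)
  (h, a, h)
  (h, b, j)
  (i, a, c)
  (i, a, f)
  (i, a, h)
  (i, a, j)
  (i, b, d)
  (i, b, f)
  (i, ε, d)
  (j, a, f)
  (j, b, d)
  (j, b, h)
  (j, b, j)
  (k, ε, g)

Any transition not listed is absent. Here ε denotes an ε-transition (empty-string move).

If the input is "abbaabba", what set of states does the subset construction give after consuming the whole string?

{c, f, g, h, j}

Start in {c}.
Read 'a': c→{e, h, j}; union {e, h, j}; ε-closure = {e, f, h, j}.
Read 'b': e→{f}, f→{g, i, k}, h→{j}, j→{d, h, j}; now {d, f, g, h, i, j, k}.
Read 'b': d→{j}, f→{g, i, k}, g→∅, h→{j}, i→{d, f}, j→{d, h, j}, k→∅; now {d, f, g, h, i, j, k}.
Read 'a': d→∅, f→∅, g→{c, g}, h→{h}, i→{c, f, h, j}, j→{f}, k→∅; now {c, f, g, h, j}.
Read 'a': c→{e, h, j}, f→∅, g→{c, g}, h→{h}, j→{f}; now {c, e, f, g, h, j}.
Read 'b': c→∅, e→{f}, f→{g, i, k}, g→∅, h→{j}, j→{d, h, j}; now {d, f, g, h, i, j, k}.
Read 'b': d→{j}, f→{g, i, k}, g→∅, h→{j}, i→{d, f}, j→{d, h, j}, k→∅; now {d, f, g, h, i, j, k}.
Read 'a': d→∅, f→∅, g→{c, g}, h→{h}, i→{c, f, h, j}, j→{f}, k→∅; now {c, f, g, h, j}.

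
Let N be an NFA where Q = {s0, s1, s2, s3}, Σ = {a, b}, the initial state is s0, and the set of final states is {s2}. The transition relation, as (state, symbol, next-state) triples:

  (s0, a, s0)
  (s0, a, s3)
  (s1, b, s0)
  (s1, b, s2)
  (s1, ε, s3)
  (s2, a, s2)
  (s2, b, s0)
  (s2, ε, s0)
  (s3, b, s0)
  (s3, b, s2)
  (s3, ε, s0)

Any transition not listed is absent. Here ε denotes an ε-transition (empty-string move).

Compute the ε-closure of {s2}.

{s0, s2}

Begin with {s2}.
ε-move s2 → s0; add s0.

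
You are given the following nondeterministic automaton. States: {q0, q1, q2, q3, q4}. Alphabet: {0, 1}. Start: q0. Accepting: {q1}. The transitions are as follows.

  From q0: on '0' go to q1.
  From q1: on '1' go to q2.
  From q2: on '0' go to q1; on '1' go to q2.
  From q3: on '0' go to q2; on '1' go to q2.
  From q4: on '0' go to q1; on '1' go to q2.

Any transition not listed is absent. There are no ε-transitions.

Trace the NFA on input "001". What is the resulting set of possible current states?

∅

Start in {q0}.
Read '0': q0→{q1}; now {q1}.
Read '0': q1→∅; now ∅.
The set is empty and remains empty for the remaining 1 symbol.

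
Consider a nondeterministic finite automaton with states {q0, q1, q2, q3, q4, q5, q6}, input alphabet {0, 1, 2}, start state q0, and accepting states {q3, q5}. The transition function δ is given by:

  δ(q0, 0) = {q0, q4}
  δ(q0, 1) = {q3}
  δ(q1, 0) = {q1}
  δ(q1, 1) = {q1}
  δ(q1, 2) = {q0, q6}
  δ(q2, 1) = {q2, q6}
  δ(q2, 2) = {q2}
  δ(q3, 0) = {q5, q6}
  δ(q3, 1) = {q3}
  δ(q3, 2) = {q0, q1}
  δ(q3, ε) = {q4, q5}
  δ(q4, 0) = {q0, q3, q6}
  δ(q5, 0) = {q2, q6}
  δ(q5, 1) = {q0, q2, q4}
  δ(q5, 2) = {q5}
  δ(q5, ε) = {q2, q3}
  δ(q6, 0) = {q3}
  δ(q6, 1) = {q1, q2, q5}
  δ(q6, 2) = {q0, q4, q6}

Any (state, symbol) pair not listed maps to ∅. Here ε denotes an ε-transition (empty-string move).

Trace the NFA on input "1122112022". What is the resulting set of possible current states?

Start in {q0}.
Read '1': {q0} → {q2, q3, q4, q5}.
Read '1': {q2, q3, q4, q5} → {q0, q2, q3, q4, q5, q6}.
Read '2': {q0, q2, q3, q4, q5, q6} → {q0, q1, q2, q3, q4, q5, q6}.
Read '2': {q0, q1, q2, q3, q4, q5, q6} → {q0, q1, q2, q3, q4, q5, q6}.
Read '1': {q0, q1, q2, q3, q4, q5, q6} → {q0, q1, q2, q3, q4, q5, q6}.
Read '1': {q0, q1, q2, q3, q4, q5, q6} → {q0, q1, q2, q3, q4, q5, q6}.
Read '2': {q0, q1, q2, q3, q4, q5, q6} → {q0, q1, q2, q3, q4, q5, q6}.
Read '0': {q0, q1, q2, q3, q4, q5, q6} → {q0, q1, q2, q3, q4, q5, q6}.
Read '2': {q0, q1, q2, q3, q4, q5, q6} → {q0, q1, q2, q3, q4, q5, q6}.
Read '2': {q0, q1, q2, q3, q4, q5, q6} → {q0, q1, q2, q3, q4, q5, q6}.

{q0, q1, q2, q3, q4, q5, q6}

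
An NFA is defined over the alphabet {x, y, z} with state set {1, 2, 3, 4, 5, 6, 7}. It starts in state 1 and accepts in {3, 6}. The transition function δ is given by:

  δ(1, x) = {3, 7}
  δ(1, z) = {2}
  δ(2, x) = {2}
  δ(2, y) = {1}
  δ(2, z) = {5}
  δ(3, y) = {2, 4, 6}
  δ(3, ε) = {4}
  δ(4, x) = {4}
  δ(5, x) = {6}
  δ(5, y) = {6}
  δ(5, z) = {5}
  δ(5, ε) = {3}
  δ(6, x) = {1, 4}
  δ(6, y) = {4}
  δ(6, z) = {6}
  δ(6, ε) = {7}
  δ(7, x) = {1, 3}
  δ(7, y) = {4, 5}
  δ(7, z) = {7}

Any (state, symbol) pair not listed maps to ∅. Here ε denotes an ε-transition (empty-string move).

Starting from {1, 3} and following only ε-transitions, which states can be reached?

Begin with {1, 3}.
ε-move 3 → 4; add 4.

{1, 3, 4}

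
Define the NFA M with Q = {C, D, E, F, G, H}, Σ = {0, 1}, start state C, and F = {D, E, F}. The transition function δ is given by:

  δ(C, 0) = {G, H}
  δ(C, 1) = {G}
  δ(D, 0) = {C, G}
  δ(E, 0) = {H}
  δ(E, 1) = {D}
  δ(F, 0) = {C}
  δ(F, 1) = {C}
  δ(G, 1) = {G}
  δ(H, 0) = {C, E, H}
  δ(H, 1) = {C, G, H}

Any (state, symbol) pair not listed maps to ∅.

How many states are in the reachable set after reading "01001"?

Start in {C}.
Read '0': {C} → {G, H}.
Read '1': {G, H} → {C, G, H}.
Read '0': {C, G, H} → {C, E, G, H}.
Read '0': {C, E, G, H} → {C, E, G, H}.
Read '1': {C, E, G, H} → {C, D, G, H}.
That set has 4 states.

4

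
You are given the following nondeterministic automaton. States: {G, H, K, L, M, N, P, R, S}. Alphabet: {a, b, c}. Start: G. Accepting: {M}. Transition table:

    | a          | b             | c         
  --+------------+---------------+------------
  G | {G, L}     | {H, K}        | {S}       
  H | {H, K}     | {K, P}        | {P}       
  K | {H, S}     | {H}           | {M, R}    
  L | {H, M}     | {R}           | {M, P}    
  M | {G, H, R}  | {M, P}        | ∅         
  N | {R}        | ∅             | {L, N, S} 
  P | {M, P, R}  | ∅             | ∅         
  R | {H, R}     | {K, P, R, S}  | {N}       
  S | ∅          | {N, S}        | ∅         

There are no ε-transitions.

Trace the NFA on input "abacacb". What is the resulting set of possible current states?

{N, S}

Start in {G}.
Read 'a': G→{G, L}; now {G, L}.
Read 'b': G→{H, K}, L→{R}; now {H, K, R}.
Read 'a': H→{H, K}, K→{H, S}, R→{H, R}; now {H, K, R, S}.
Read 'c': H→{P}, K→{M, R}, R→{N}, S→∅; now {M, N, P, R}.
Read 'a': M→{G, H, R}, N→{R}, P→{M, P, R}, R→{H, R}; now {G, H, M, P, R}.
Read 'c': G→{S}, H→{P}, M→∅, P→∅, R→{N}; now {N, P, S}.
Read 'b': N→∅, P→∅, S→{N, S}; now {N, S}.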